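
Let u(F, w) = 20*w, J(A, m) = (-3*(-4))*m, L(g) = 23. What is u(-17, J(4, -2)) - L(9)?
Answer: -503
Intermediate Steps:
J(A, m) = 12*m
u(-17, J(4, -2)) - L(9) = 20*(12*(-2)) - 1*23 = 20*(-24) - 23 = -480 - 23 = -503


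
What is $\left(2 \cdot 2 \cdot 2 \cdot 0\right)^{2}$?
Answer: $0$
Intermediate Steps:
$\left(2 \cdot 2 \cdot 2 \cdot 0\right)^{2} = \left(4 \cdot 2 \cdot 0\right)^{2} = \left(8 \cdot 0\right)^{2} = 0^{2} = 0$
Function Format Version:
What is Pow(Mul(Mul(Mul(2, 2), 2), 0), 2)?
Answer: 0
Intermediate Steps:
Pow(Mul(Mul(Mul(2, 2), 2), 0), 2) = Pow(Mul(Mul(4, 2), 0), 2) = Pow(Mul(8, 0), 2) = Pow(0, 2) = 0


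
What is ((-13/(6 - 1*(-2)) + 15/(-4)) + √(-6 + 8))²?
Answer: 1977/64 - 43*√2/4 ≈ 15.688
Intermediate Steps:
((-13/(6 - 1*(-2)) + 15/(-4)) + √(-6 + 8))² = ((-13/(6 + 2) + 15*(-¼)) + √2)² = ((-13/8 - 15/4) + √2)² = (-43/8 + √2)²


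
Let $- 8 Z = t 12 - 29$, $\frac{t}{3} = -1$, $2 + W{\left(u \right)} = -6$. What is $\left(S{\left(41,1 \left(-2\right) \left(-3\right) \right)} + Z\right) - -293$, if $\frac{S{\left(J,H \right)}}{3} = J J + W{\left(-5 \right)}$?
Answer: $\frac{42561}{8} \approx 5320.1$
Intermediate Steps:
$W{\left(u \right)} = -8$ ($W{\left(u \right)} = -2 - 6 = -8$)
$t = -3$ ($t = 3 \left(-1\right) = -3$)
$Z = \frac{65}{8}$ ($Z = - \frac{\left(-3\right) 12 - 29}{8} = - \frac{-36 - 29}{8} = \left(- \frac{1}{8}\right) \left(-65\right) = \frac{65}{8} \approx 8.125$)
$S{\left(J,H \right)} = -24 + 3 J^{2}$ ($S{\left(J,H \right)} = 3 \left(J J - 8\right) = 3 \left(J^{2} - 8\right) = 3 \left(-8 + J^{2}\right) = -24 + 3 J^{2}$)
$\left(S{\left(41,1 \left(-2\right) \left(-3\right) \right)} + Z\right) - -293 = \left(\left(-24 + 3 \cdot 41^{2}\right) + \frac{65}{8}\right) - -293 = \left(\left(-24 + 3 \cdot 1681\right) + \frac{65}{8}\right) + \left(-1050 + 1343\right) = \left(\left(-24 + 5043\right) + \frac{65}{8}\right) + 293 = \left(5019 + \frac{65}{8}\right) + 293 = \frac{40217}{8} + 293 = \frac{42561}{8}$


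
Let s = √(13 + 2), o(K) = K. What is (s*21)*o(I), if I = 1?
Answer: 21*√15 ≈ 81.333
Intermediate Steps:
s = √15 ≈ 3.8730
(s*21)*o(I) = (√15*21)*1 = (21*√15)*1 = 21*√15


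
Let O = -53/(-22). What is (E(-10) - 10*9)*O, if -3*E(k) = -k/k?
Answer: -14257/66 ≈ -216.02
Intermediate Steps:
O = 53/22 (O = -53*(-1/22) = 53/22 ≈ 2.4091)
E(k) = 1/3 (E(k) = -(-1)*k/k/3 = -(-1)/3 = -1/3*(-1) = 1/3)
(E(-10) - 10*9)*O = (1/3 - 10*9)*(53/22) = (1/3 - 90)*(53/22) = -269/3*53/22 = -14257/66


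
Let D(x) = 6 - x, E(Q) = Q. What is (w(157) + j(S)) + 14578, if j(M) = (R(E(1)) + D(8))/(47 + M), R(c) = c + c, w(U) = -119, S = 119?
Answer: 14459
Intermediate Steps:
R(c) = 2*c
j(M) = 0 (j(M) = (2*1 + (6 - 1*8))/(47 + M) = (2 + (6 - 8))/(47 + M) = (2 - 2)/(47 + M) = 0/(47 + M) = 0)
(w(157) + j(S)) + 14578 = (-119 + 0) + 14578 = -119 + 14578 = 14459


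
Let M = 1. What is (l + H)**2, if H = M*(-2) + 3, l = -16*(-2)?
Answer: 1089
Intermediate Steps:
l = 32
H = 1 (H = 1*(-2) + 3 = -2 + 3 = 1)
(l + H)**2 = (32 + 1)**2 = 33**2 = 1089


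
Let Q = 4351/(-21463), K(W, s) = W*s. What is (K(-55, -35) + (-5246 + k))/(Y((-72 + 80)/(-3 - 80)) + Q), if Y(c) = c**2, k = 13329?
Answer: -164418770984/3177823 ≈ -51739.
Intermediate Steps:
Q = -4351/21463 (Q = 4351*(-1/21463) = -4351/21463 ≈ -0.20272)
(K(-55, -35) + (-5246 + k))/(Y((-72 + 80)/(-3 - 80)) + Q) = (-55*(-35) + (-5246 + 13329))/(((-72 + 80)/(-3 - 80))**2 - 4351/21463) = (1925 + 8083)/((8/(-83))**2 - 4351/21463) = 10008/((8*(-1/83))**2 - 4351/21463) = 10008/((-8/83)**2 - 4351/21463) = 10008/(64/6889 - 4351/21463) = 10008/(-28600407/147858607) = 10008*(-147858607/28600407) = -164418770984/3177823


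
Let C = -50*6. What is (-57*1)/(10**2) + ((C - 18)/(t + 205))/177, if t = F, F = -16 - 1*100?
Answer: -309907/525100 ≈ -0.59019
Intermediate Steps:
F = -116 (F = -16 - 100 = -116)
t = -116
C = -300
(-57*1)/(10**2) + ((C - 18)/(t + 205))/177 = (-57*1)/(10**2) + ((-300 - 18)/(-116 + 205))/177 = -57/100 - 318/89*(1/177) = -57*1/100 - 318*1/89*(1/177) = -57/100 - 318/89*1/177 = -57/100 - 106/5251 = -309907/525100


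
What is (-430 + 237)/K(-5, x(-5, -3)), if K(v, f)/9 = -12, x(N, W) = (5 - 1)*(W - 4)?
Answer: 193/108 ≈ 1.7870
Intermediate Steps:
x(N, W) = -16 + 4*W (x(N, W) = 4*(-4 + W) = -16 + 4*W)
K(v, f) = -108 (K(v, f) = 9*(-12) = -108)
(-430 + 237)/K(-5, x(-5, -3)) = (-430 + 237)/(-108) = -193*(-1/108) = 193/108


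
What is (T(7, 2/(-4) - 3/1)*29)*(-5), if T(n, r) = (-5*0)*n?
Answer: 0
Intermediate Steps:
T(n, r) = 0 (T(n, r) = 0*n = 0)
(T(7, 2/(-4) - 3/1)*29)*(-5) = (0*29)*(-5) = 0*(-5) = 0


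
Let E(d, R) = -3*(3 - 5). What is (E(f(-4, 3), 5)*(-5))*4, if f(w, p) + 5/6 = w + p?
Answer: -120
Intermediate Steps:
f(w, p) = -5/6 + p + w (f(w, p) = -5/6 + (w + p) = -5/6 + (p + w) = -5/6 + p + w)
E(d, R) = 6 (E(d, R) = -3*(-2) = 6)
(E(f(-4, 3), 5)*(-5))*4 = (6*(-5))*4 = -30*4 = -120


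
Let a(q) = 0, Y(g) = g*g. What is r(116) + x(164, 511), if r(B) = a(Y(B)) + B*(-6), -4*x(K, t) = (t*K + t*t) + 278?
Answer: -347987/4 ≈ -86997.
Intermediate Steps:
Y(g) = g**2
x(K, t) = -139/2 - t**2/4 - K*t/4 (x(K, t) = -((t*K + t*t) + 278)/4 = -((K*t + t**2) + 278)/4 = -((t**2 + K*t) + 278)/4 = -(278 + t**2 + K*t)/4 = -139/2 - t**2/4 - K*t/4)
r(B) = -6*B (r(B) = 0 + B*(-6) = 0 - 6*B = -6*B)
r(116) + x(164, 511) = -6*116 + (-139/2 - 1/4*511**2 - 1/4*164*511) = -696 + (-139/2 - 1/4*261121 - 20951) = -696 + (-139/2 - 261121/4 - 20951) = -696 - 345203/4 = -347987/4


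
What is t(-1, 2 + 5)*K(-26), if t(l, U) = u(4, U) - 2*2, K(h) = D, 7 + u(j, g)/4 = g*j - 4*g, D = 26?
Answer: -832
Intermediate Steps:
u(j, g) = -28 - 16*g + 4*g*j (u(j, g) = -28 + 4*(g*j - 4*g) = -28 + 4*(-4*g + g*j) = -28 + (-16*g + 4*g*j) = -28 - 16*g + 4*g*j)
K(h) = 26
t(l, U) = -32 (t(l, U) = (-28 - 16*U + 4*U*4) - 2*2 = (-28 - 16*U + 16*U) - 4 = -28 - 4 = -32)
t(-1, 2 + 5)*K(-26) = -32*26 = -832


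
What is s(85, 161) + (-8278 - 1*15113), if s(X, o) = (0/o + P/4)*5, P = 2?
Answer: -46777/2 ≈ -23389.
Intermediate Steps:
s(X, o) = 5/2 (s(X, o) = (0/o + 2/4)*5 = (0 + 2*(1/4))*5 = (0 + 1/2)*5 = (1/2)*5 = 5/2)
s(85, 161) + (-8278 - 1*15113) = 5/2 + (-8278 - 1*15113) = 5/2 + (-8278 - 15113) = 5/2 - 23391 = -46777/2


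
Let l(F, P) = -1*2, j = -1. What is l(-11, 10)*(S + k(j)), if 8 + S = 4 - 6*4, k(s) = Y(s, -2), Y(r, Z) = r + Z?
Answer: 62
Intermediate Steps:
l(F, P) = -2
Y(r, Z) = Z + r
k(s) = -2 + s
S = -28 (S = -8 + (4 - 6*4) = -8 + (4 - 24) = -8 - 20 = -28)
l(-11, 10)*(S + k(j)) = -2*(-28 + (-2 - 1)) = -2*(-28 - 3) = -2*(-31) = 62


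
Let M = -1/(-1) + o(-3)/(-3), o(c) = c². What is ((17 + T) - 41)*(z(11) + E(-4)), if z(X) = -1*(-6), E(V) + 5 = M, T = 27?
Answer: -3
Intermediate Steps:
M = -2 (M = -1/(-1) + (-3)²/(-3) = -1*(-1) + 9*(-⅓) = 1 - 3 = -2)
E(V) = -7 (E(V) = -5 - 2 = -7)
z(X) = 6
((17 + T) - 41)*(z(11) + E(-4)) = ((17 + 27) - 41)*(6 - 7) = (44 - 41)*(-1) = 3*(-1) = -3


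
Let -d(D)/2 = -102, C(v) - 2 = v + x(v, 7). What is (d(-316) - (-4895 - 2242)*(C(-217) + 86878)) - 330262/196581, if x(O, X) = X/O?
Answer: 101871078911018/164703 ≈ 6.1851e+8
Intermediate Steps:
C(v) = 2 + v + 7/v (C(v) = 2 + (v + 7/v) = 2 + v + 7/v)
d(D) = 204 (d(D) = -2*(-102) = 204)
(d(-316) - (-4895 - 2242)*(C(-217) + 86878)) - 330262/196581 = (204 - (-4895 - 2242)*((2 - 217 + 7/(-217)) + 86878)) - 330262/196581 = (204 - (-7137)*((2 - 217 + 7*(-1/217)) + 86878)) - 330262/196581 = (204 - (-7137)*((2 - 217 - 1/31) + 86878)) - 1*8926/5313 = (204 - (-7137)*(-6666/31 + 86878)) - 8926/5313 = (204 - (-7137)*2686552/31) - 8926/5313 = (204 - 1*(-19173921624/31)) - 8926/5313 = (204 + 19173921624/31) - 8926/5313 = 19173927948/31 - 8926/5313 = 101871078911018/164703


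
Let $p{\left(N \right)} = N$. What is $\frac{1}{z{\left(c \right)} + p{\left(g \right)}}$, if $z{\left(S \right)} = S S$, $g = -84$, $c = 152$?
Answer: $\frac{1}{23020} \approx 4.344 \cdot 10^{-5}$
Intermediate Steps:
$z{\left(S \right)} = S^{2}$
$\frac{1}{z{\left(c \right)} + p{\left(g \right)}} = \frac{1}{152^{2} - 84} = \frac{1}{23104 - 84} = \frac{1}{23020}$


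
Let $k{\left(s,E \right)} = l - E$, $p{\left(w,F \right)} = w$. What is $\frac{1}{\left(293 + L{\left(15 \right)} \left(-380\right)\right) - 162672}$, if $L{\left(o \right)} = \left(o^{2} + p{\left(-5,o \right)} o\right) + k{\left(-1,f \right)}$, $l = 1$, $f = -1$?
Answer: $- \frac{1}{220139} \approx -4.5426 \cdot 10^{-6}$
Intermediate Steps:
$k{\left(s,E \right)} = 1 - E$
$L{\left(o \right)} = 2 + o^{2} - 5 o$ ($L{\left(o \right)} = \left(o^{2} - 5 o\right) + \left(1 - -1\right) = \left(o^{2} - 5 o\right) + \left(1 + 1\right) = \left(o^{2} - 5 o\right) + 2 = 2 + o^{2} - 5 o$)
$\frac{1}{\left(293 + L{\left(15 \right)} \left(-380\right)\right) - 162672} = \frac{1}{\left(293 + \left(2 + 15^{2} - 75\right) \left(-380\right)\right) - 162672} = \frac{1}{\left(293 + \left(2 + 225 - 75\right) \left(-380\right)\right) - 162672} = \frac{1}{\left(293 + 152 \left(-380\right)\right) - 162672} = \frac{1}{\left(293 - 57760\right) - 162672} = \frac{1}{-57467 - 162672} = \frac{1}{-220139} = - \frac{1}{220139}$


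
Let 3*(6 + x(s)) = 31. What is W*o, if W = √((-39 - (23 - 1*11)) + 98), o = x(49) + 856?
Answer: 2581*√47/3 ≈ 5898.1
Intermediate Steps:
x(s) = 13/3 (x(s) = -6 + (⅓)*31 = -6 + 31/3 = 13/3)
o = 2581/3 (o = 13/3 + 856 = 2581/3 ≈ 860.33)
W = √47 (W = √((-39 - (23 - 11)) + 98) = √((-39 - 1*12) + 98) = √((-39 - 12) + 98) = √(-51 + 98) = √47 ≈ 6.8557)
W*o = √47*(2581/3) = 2581*√47/3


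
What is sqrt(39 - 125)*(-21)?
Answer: -21*I*sqrt(86) ≈ -194.75*I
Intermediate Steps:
sqrt(39 - 125)*(-21) = sqrt(-86)*(-21) = (I*sqrt(86))*(-21) = -21*I*sqrt(86)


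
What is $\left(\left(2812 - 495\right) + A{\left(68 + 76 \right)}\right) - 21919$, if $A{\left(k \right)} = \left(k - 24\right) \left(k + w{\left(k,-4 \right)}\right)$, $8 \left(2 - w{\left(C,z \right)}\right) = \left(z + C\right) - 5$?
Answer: $-4107$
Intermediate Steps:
$w{\left(C,z \right)} = \frac{21}{8} - \frac{C}{8} - \frac{z}{8}$ ($w{\left(C,z \right)} = 2 - \frac{\left(z + C\right) - 5}{8} = 2 - \frac{\left(C + z\right) - 5}{8} = 2 - \frac{-5 + C + z}{8} = 2 - \left(- \frac{5}{8} + \frac{C}{8} + \frac{z}{8}\right) = \frac{21}{8} - \frac{C}{8} - \frac{z}{8}$)
$A{\left(k \right)} = \left(-24 + k\right) \left(\frac{25}{8} + \frac{7 k}{8}\right)$ ($A{\left(k \right)} = \left(k - 24\right) \left(k - \left(- \frac{25}{8} + \frac{k}{8}\right)\right) = \left(-24 + k\right) \left(k + \left(\frac{21}{8} - \frac{k}{8} + \frac{1}{2}\right)\right) = \left(-24 + k\right) \left(k - \left(- \frac{25}{8} + \frac{k}{8}\right)\right) = \left(-24 + k\right) \left(\frac{25}{8} + \frac{7 k}{8}\right)$)
$\left(\left(2812 - 495\right) + A{\left(68 + 76 \right)}\right) - 21919 = \left(\left(2812 - 495\right) - \left(75 - \frac{7 \left(68 + 76\right)^{2}}{8} + \frac{143 \left(68 + 76\right)}{8}\right)\right) - 21919 = \left(2317 - \left(2649 - 18144\right)\right) - 21919 = \left(2317 - -15495\right) - 21919 = \left(2317 + 15495\right) - 21919 = 17812 - 21919 = -4107$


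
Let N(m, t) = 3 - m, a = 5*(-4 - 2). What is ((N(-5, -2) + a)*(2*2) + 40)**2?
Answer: 2304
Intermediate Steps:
a = -30 (a = 5*(-6) = -30)
((N(-5, -2) + a)*(2*2) + 40)**2 = (((3 - 1*(-5)) - 30)*(2*2) + 40)**2 = (((3 + 5) - 30)*4 + 40)**2 = ((8 - 30)*4 + 40)**2 = (-22*4 + 40)**2 = (-88 + 40)**2 = (-48)**2 = 2304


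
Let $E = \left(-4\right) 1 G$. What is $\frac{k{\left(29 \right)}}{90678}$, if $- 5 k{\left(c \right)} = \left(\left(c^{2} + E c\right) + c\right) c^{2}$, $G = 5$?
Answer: $- \frac{24389}{45339} \approx -0.53793$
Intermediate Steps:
$E = -20$ ($E = \left(-4\right) 1 \cdot 5 = \left(-4\right) 5 = -20$)
$k{\left(c \right)} = - \frac{c^{2} \left(c^{2} - 19 c\right)}{5}$ ($k{\left(c \right)} = - \frac{\left(\left(c^{2} - 20 c\right) + c\right) c^{2}}{5} = - \frac{\left(c^{2} - 19 c\right) c^{2}}{5} = - \frac{c^{2} \left(c^{2} - 19 c\right)}{5}$)
$\frac{k{\left(29 \right)}}{90678} = \frac{\frac{1}{5} \cdot 29^{3} \left(19 - 29\right)}{90678} = \frac{1}{5} \cdot 24389 \left(19 - 29\right) \frac{1}{90678} = \frac{1}{5} \cdot 24389 \left(-10\right) \frac{1}{90678} = \left(-48778\right) \frac{1}{90678} = - \frac{24389}{45339}$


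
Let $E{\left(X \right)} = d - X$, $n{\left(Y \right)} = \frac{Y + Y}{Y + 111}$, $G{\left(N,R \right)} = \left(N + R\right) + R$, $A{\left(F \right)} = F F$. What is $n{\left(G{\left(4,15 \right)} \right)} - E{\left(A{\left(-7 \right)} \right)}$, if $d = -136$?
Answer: $\frac{26893}{145} \approx 185.47$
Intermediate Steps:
$A{\left(F \right)} = F^{2}$
$G{\left(N,R \right)} = N + 2 R$
$n{\left(Y \right)} = \frac{2 Y}{111 + Y}$
$E{\left(X \right)} = -136 - X$
$n{\left(G{\left(4,15 \right)} \right)} - E{\left(A{\left(-7 \right)} \right)} = \frac{2 \left(4 + 2 \cdot 15\right)}{111 + \left(4 + 2 \cdot 15\right)} - \left(-136 - \left(-7\right)^{2}\right) = \frac{2 \left(4 + 30\right)}{111 + \left(4 + 30\right)} - \left(-136 - 49\right) = 2 \cdot 34 \frac{1}{111 + 34} - \left(-136 - 49\right) = 2 \cdot 34 \cdot \frac{1}{145} - -185 = 2 \cdot 34 \cdot \frac{1}{145} + 185 = \frac{68}{145} + 185 = \frac{26893}{145}$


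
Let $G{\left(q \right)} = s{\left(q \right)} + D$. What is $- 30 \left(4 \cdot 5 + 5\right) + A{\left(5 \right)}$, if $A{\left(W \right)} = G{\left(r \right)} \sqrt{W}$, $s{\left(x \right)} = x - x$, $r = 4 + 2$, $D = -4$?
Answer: $-750 - 4 \sqrt{5} \approx -758.94$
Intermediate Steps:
$r = 6$
$s{\left(x \right)} = 0$
$G{\left(q \right)} = -4$ ($G{\left(q \right)} = 0 - 4 = -4$)
$A{\left(W \right)} = - 4 \sqrt{W}$
$- 30 \left(4 \cdot 5 + 5\right) + A{\left(5 \right)} = - 30 \left(4 \cdot 5 + 5\right) - 4 \sqrt{5} = - 30 \left(20 + 5\right) - 4 \sqrt{5} = \left(-30\right) 25 - 4 \sqrt{5} = -750 - 4 \sqrt{5}$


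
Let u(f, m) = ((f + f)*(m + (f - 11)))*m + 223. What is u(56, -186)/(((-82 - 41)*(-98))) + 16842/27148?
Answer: 9993901706/40905249 ≈ 244.32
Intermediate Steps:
u(f, m) = 223 + 2*f*m*(-11 + f + m) (u(f, m) = ((2*f)*(m + (-11 + f)))*m + 223 = ((2*f)*(-11 + f + m))*m + 223 = (2*f*(-11 + f + m))*m + 223 = 2*f*m*(-11 + f + m) + 223 = 223 + 2*f*m*(-11 + f + m))
u(56, -186)/(((-82 - 41)*(-98))) + 16842/27148 = (223 - 22*56*(-186) + 2*56*(-186)² + 2*(-186)*56²)/(((-82 - 41)*(-98))) + 16842/27148 = (223 + 229152 + 2*56*34596 + 2*(-186)*3136)/((-123*(-98))) + 16842*(1/27148) = (223 + 229152 + 3874752 - 1166592)/12054 + 8421/13574 = 2937535*(1/12054) + 8421/13574 = 2937535/12054 + 8421/13574 = 9993901706/40905249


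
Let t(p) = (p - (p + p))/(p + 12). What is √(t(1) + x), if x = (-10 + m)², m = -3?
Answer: 6*√793/13 ≈ 12.997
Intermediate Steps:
t(p) = -p/(12 + p) (t(p) = (p - 2*p)/(12 + p) = (-p)/(12 + p) = -p/(12 + p))
x = 169 (x = (-10 - 3)² = (-13)² = 169)
√(t(1) + x) = √(-1*1/(12 + 1) + 169) = √(-1*1/13 + 169) = √(-1*1*1/13 + 169) = √(-1/13 + 169) = √(2196/13) = 6*√793/13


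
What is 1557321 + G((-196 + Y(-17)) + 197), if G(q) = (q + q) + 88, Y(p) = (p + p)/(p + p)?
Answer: 1557413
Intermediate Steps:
Y(p) = 1 (Y(p) = (2*p)/((2*p)) = (2*p)*(1/(2*p)) = 1)
G(q) = 88 + 2*q (G(q) = 2*q + 88 = 88 + 2*q)
1557321 + G((-196 + Y(-17)) + 197) = 1557321 + (88 + 2*((-196 + 1) + 197)) = 1557321 + (88 + 2*(-195 + 197)) = 1557321 + (88 + 2*2) = 1557321 + (88 + 4) = 1557321 + 92 = 1557413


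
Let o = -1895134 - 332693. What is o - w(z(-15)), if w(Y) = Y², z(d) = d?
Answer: -2228052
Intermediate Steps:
o = -2227827
o - w(z(-15)) = -2227827 - 1*(-15)² = -2227827 - 1*225 = -2227827 - 225 = -2228052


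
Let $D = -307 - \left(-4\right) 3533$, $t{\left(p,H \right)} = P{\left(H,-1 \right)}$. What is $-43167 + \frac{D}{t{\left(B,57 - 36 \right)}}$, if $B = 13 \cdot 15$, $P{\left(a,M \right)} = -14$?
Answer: $- \frac{88309}{2} \approx -44155.0$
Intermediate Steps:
$B = 195$
$t{\left(p,H \right)} = -14$
$D = 13825$ ($D = -307 - -14132 = -307 + 14132 = 13825$)
$-43167 + \frac{D}{t{\left(B,57 - 36 \right)}} = -43167 + \frac{13825}{-14} = -43167 + 13825 \left(- \frac{1}{14}\right) = -43167 - \frac{1975}{2} = - \frac{88309}{2}$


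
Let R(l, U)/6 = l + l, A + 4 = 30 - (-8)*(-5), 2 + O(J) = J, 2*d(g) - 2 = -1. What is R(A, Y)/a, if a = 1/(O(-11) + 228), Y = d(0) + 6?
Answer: -36120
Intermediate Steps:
d(g) = ½ (d(g) = 1 + (½)*(-1) = 1 - ½ = ½)
O(J) = -2 + J
A = -14 (A = -4 + (30 - (-8)*(-5)) = -4 + (30 - 1*40) = -4 + (30 - 40) = -4 - 10 = -14)
Y = 13/2 (Y = ½ + 6 = 13/2 ≈ 6.5000)
a = 1/215 (a = 1/((-2 - 11) + 228) = 1/(-13 + 228) = 1/215 ≈ 0.0046512)
R(l, U) = 12*l (R(l, U) = 6*(l + l) = 6*(2*l) = 12*l)
R(A, Y)/a = (12*(-14))/(1/215) = -168*215 = -36120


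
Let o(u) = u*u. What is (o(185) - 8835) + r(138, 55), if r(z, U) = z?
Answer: 25528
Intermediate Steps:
o(u) = u²
(o(185) - 8835) + r(138, 55) = (185² - 8835) + 138 = (34225 - 8835) + 138 = 25390 + 138 = 25528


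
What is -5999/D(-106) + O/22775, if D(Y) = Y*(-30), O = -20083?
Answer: -40098233/14484900 ≈ -2.7683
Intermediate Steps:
D(Y) = -30*Y
-5999/D(-106) + O/22775 = -5999/((-30*(-106))) - 20083/22775 = -5999/3180 - 20083*1/22775 = -5999*1/3180 - 20083/22775 = -5999/3180 - 20083/22775 = -40098233/14484900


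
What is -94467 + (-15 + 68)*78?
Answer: -90333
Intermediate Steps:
-94467 + (-15 + 68)*78 = -94467 + 53*78 = -94467 + 4134 = -90333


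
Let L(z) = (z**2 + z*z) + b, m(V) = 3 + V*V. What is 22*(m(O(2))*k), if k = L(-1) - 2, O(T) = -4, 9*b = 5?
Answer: 2090/9 ≈ 232.22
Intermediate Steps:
b = 5/9 (b = (1/9)*5 = 5/9 ≈ 0.55556)
m(V) = 3 + V**2
L(z) = 5/9 + 2*z**2 (L(z) = (z**2 + z*z) + 5/9 = (z**2 + z**2) + 5/9 = 2*z**2 + 5/9 = 5/9 + 2*z**2)
k = 5/9 (k = (5/9 + 2*(-1)**2) - 2 = (5/9 + 2*1) - 2 = (5/9 + 2) - 2 = 23/9 - 2 = 5/9 ≈ 0.55556)
22*(m(O(2))*k) = 22*((3 + (-4)**2)*(5/9)) = 22*((3 + 16)*(5/9)) = 22*(19*(5/9)) = 22*(95/9) = 2090/9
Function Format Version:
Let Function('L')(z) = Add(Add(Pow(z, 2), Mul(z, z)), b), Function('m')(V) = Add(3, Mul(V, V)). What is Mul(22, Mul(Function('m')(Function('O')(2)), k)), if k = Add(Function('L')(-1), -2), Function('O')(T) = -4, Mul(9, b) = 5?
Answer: Rational(2090, 9) ≈ 232.22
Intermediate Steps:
b = Rational(5, 9) (b = Mul(Rational(1, 9), 5) = Rational(5, 9) ≈ 0.55556)
Function('m')(V) = Add(3, Pow(V, 2))
Function('L')(z) = Add(Rational(5, 9), Mul(2, Pow(z, 2))) (Function('L')(z) = Add(Add(Pow(z, 2), Mul(z, z)), Rational(5, 9)) = Add(Add(Pow(z, 2), Pow(z, 2)), Rational(5, 9)) = Add(Mul(2, Pow(z, 2)), Rational(5, 9)) = Add(Rational(5, 9), Mul(2, Pow(z, 2))))
k = Rational(5, 9) (k = Add(Add(Rational(5, 9), Mul(2, Pow(-1, 2))), -2) = Add(Add(Rational(5, 9), Mul(2, 1)), -2) = Add(Add(Rational(5, 9), 2), -2) = Add(Rational(23, 9), -2) = Rational(5, 9) ≈ 0.55556)
Mul(22, Mul(Function('m')(Function('O')(2)), k)) = Mul(22, Mul(Add(3, Pow(-4, 2)), Rational(5, 9))) = Mul(22, Mul(Add(3, 16), Rational(5, 9))) = Mul(22, Mul(19, Rational(5, 9))) = Mul(22, Rational(95, 9)) = Rational(2090, 9)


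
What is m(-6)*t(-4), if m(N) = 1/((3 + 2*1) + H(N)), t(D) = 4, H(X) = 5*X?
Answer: -4/25 ≈ -0.16000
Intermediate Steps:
m(N) = 1/(5 + 5*N) (m(N) = 1/((3 + 2*1) + 5*N) = 1/((3 + 2) + 5*N) = 1/(5 + 5*N))
m(-6)*t(-4) = (1/(5*(1 - 6)))*4 = ((1/5)/(-5))*4 = ((1/5)*(-1/5))*4 = -1/25*4 = -4/25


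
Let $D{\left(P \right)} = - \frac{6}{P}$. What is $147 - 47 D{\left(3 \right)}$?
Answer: $241$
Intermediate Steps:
$147 - 47 D{\left(3 \right)} = 147 - 47 \left(- \frac{6}{3}\right) = 147 - 47 \left(\left(-6\right) \frac{1}{3}\right) = 147 - -94 = 147 + 94 = 241$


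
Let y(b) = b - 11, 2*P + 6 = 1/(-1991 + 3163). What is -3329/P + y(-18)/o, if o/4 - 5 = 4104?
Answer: 128252796837/115561516 ≈ 1109.8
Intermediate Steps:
o = 16436 (o = 20 + 4*4104 = 20 + 16416 = 16436)
P = -7031/2344 (P = -3 + 1/(2*(-1991 + 3163)) = -3 + (½)/1172 = -3 + (½)*(1/1172) = -3 + 1/2344 = -7031/2344 ≈ -2.9996)
y(b) = -11 + b
-3329/P + y(-18)/o = -3329/(-7031/2344) + (-11 - 18)/16436 = -3329*(-2344/7031) - 29*1/16436 = 7803176/7031 - 29/16436 = 128252796837/115561516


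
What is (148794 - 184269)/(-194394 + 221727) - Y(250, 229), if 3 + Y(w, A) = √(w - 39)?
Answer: 15508/9111 - √211 ≈ -12.824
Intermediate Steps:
Y(w, A) = -3 + √(-39 + w) (Y(w, A) = -3 + √(w - 39) = -3 + √(-39 + w))
(148794 - 184269)/(-194394 + 221727) - Y(250, 229) = (148794 - 184269)/(-194394 + 221727) - (-3 + √(-39 + 250)) = -35475/27333 - (-3 + √211) = -35475*1/27333 - (-3 + √211) = -11825/9111 + (3 - √211) = 15508/9111 - √211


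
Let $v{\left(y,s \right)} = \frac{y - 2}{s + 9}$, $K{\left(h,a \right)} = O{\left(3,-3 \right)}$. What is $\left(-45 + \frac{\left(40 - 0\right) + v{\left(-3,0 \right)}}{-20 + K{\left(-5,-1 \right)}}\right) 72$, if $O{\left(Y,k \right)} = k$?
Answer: $- \frac{77360}{23} \approx -3363.5$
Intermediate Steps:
$K{\left(h,a \right)} = -3$
$v{\left(y,s \right)} = \frac{-2 + y}{9 + s}$
$\left(-45 + \frac{\left(40 - 0\right) + v{\left(-3,0 \right)}}{-20 + K{\left(-5,-1 \right)}}\right) 72 = \left(-45 + \frac{\left(40 - 0\right) + \frac{-2 - 3}{9 + 0}}{-20 - 3}\right) 72 = \left(-45 + \frac{\left(40 + 0\right) + \frac{1}{9} \left(-5\right)}{-23}\right) 72 = \left(-45 + \left(40 + \frac{1}{9} \left(-5\right)\right) \left(- \frac{1}{23}\right)\right) 72 = \left(-45 + \left(40 - \frac{5}{9}\right) \left(- \frac{1}{23}\right)\right) 72 = \left(-45 + \frac{355}{9} \left(- \frac{1}{23}\right)\right) 72 = \left(-45 - \frac{355}{207}\right) 72 = \left(- \frac{9670}{207}\right) 72 = - \frac{77360}{23}$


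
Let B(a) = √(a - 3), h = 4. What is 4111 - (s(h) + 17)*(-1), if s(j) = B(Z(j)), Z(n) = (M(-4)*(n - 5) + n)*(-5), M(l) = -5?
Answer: 4128 + 4*I*√3 ≈ 4128.0 + 6.9282*I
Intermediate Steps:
Z(n) = -125 + 20*n (Z(n) = (-5*(n - 5) + n)*(-5) = (-5*(-5 + n) + n)*(-5) = ((25 - 5*n) + n)*(-5) = (25 - 4*n)*(-5) = -125 + 20*n)
B(a) = √(-3 + a)
s(j) = √(-128 + 20*j) (s(j) = √(-3 + (-125 + 20*j)) = √(-128 + 20*j))
4111 - (s(h) + 17)*(-1) = 4111 - (2*√(-32 + 5*4) + 17)*(-1) = 4111 - (2*√(-32 + 20) + 17)*(-1) = 4111 - (2*√(-12) + 17)*(-1) = 4111 - (2*(2*I*√3) + 17)*(-1) = 4111 - (4*I*√3 + 17)*(-1) = 4111 - (17 + 4*I*√3)*(-1) = 4111 - (-17 - 4*I*√3) = 4111 + (17 + 4*I*√3) = 4128 + 4*I*√3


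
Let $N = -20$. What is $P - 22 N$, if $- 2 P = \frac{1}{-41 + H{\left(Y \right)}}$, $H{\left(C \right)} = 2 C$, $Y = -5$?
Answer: $\frac{44881}{102} \approx 440.01$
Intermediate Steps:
$P = \frac{1}{102}$ ($P = - \frac{1}{2 \left(-41 + 2 \left(-5\right)\right)} = - \frac{1}{2 \left(-41 - 10\right)} = - \frac{1}{2 \left(-51\right)} = \left(- \frac{1}{2}\right) \left(- \frac{1}{51}\right) = \frac{1}{102} \approx 0.0098039$)
$P - 22 N = \frac{1}{102} - -440 = \frac{1}{102} + 440 = \frac{44881}{102}$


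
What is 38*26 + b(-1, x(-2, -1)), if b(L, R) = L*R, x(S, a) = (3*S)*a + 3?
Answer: 979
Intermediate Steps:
x(S, a) = 3 + 3*S*a (x(S, a) = 3*S*a + 3 = 3 + 3*S*a)
38*26 + b(-1, x(-2, -1)) = 38*26 - (3 + 3*(-2)*(-1)) = 988 - (3 + 6) = 988 - 1*9 = 988 - 9 = 979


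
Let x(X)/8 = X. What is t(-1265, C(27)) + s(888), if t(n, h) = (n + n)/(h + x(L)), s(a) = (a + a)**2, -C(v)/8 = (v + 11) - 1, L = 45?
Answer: 100932367/32 ≈ 3.1541e+6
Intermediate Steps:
x(X) = 8*X
C(v) = -80 - 8*v (C(v) = -8*((v + 11) - 1) = -8*((11 + v) - 1) = -8*(10 + v) = -80 - 8*v)
s(a) = 4*a**2 (s(a) = (2*a)**2 = 4*a**2)
t(n, h) = 2*n/(360 + h) (t(n, h) = (n + n)/(h + 8*45) = (2*n)/(h + 360) = (2*n)/(360 + h) = 2*n/(360 + h))
t(-1265, C(27)) + s(888) = 2*(-1265)/(360 + (-80 - 8*27)) + 4*888**2 = 2*(-1265)/(360 + (-80 - 216)) + 4*788544 = 2*(-1265)/(360 - 296) + 3154176 = 2*(-1265)/64 + 3154176 = 2*(-1265)*(1/64) + 3154176 = -1265/32 + 3154176 = 100932367/32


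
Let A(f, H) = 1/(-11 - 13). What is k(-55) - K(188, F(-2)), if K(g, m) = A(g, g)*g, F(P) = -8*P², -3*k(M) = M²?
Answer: -2001/2 ≈ -1000.5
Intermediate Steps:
A(f, H) = -1/24 (A(f, H) = 1/(-24) = -1/24)
k(M) = -M²/3
K(g, m) = -g/24
k(-55) - K(188, F(-2)) = -⅓*(-55)² - (-1)*188/24 = -⅓*3025 - 1*(-47/6) = -3025/3 + 47/6 = -2001/2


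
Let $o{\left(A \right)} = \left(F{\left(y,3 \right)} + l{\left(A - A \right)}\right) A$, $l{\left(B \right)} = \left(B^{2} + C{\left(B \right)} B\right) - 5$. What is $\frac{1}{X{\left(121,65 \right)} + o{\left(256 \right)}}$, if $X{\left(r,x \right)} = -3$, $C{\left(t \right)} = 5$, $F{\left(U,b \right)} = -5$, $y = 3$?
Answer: $- \frac{1}{2563} \approx -0.00039017$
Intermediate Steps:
$l{\left(B \right)} = -5 + B^{2} + 5 B$ ($l{\left(B \right)} = \left(B^{2} + 5 B\right) - 5 = -5 + B^{2} + 5 B$)
$o{\left(A \right)} = - 10 A$ ($o{\left(A \right)} = \left(-5 + \left(-5 + \left(A - A\right)^{2} + 5 \left(A - A\right)\right)\right) A = \left(-5 + \left(-5 + 0^{2} + 5 \cdot 0\right)\right) A = \left(-5 + \left(-5 + 0 + 0\right)\right) A = \left(-5 - 5\right) A = - 10 A$)
$\frac{1}{X{\left(121,65 \right)} + o{\left(256 \right)}} = \frac{1}{-3 - 2560} = \frac{1}{-2563} = - \frac{1}{2563}$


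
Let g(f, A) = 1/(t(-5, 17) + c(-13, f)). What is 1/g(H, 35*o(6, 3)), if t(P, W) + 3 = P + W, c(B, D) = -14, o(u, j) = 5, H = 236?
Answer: -5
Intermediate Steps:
t(P, W) = -3 + P + W (t(P, W) = -3 + (P + W) = -3 + P + W)
g(f, A) = -⅕ (g(f, A) = 1/((-3 - 5 + 17) - 14) = 1/(9 - 14) = 1/(-5) = -⅕)
1/g(H, 35*o(6, 3)) = 1/(-⅕) = -5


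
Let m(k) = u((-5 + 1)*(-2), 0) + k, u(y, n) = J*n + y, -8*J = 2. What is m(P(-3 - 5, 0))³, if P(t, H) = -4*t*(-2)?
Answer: -175616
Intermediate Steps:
J = -¼ (J = -⅛*2 = -¼ ≈ -0.25000)
u(y, n) = y - n/4 (u(y, n) = -n/4 + y = y - n/4)
P(t, H) = 8*t
m(k) = 8 + k (m(k) = ((-5 + 1)*(-2) - ¼*0) + k = (-4*(-2) + 0) + k = (8 + 0) + k = 8 + k)
m(P(-3 - 5, 0))³ = (8 + 8*(-3 - 5))³ = (8 + 8*(-8))³ = (8 - 64)³ = (-56)³ = -175616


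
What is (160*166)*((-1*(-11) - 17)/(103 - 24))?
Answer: -159360/79 ≈ -2017.2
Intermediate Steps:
(160*166)*((-1*(-11) - 17)/(103 - 24)) = 26560*((11 - 17)/79) = 26560*(-6*1/79) = 26560*(-6/79) = -159360/79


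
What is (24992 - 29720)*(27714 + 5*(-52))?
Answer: -129802512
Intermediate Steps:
(24992 - 29720)*(27714 + 5*(-52)) = -4728*(27714 - 260) = -4728*27454 = -129802512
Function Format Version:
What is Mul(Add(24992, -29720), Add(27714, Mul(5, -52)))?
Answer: -129802512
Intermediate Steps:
Mul(Add(24992, -29720), Add(27714, Mul(5, -52))) = Mul(-4728, Add(27714, -260)) = Mul(-4728, 27454) = -129802512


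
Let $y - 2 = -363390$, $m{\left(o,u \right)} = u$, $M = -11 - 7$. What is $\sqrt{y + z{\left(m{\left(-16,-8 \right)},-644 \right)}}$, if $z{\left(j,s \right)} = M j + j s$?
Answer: $42 i \sqrt{203} \approx 598.41 i$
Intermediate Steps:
$M = -18$ ($M = -11 - 7 = -18$)
$y = -363388$ ($y = 2 - 363390 = -363388$)
$z{\left(j,s \right)} = - 18 j + j s$
$\sqrt{y + z{\left(m{\left(-16,-8 \right)},-644 \right)}} = \sqrt{-363388 - 8 \left(-18 - 644\right)} = \sqrt{-363388 - -5296} = \sqrt{-363388 + 5296} = \sqrt{-358092} = 42 i \sqrt{203}$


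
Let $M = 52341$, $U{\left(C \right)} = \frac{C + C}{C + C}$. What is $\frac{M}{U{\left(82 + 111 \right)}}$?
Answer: $52341$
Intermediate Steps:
$U{\left(C \right)} = 1$ ($U{\left(C \right)} = \frac{2 C}{2 C} = 2 C \frac{1}{2 C} = 1$)
$\frac{M}{U{\left(82 + 111 \right)}} = \frac{52341}{1} = 52341 \cdot 1 = 52341$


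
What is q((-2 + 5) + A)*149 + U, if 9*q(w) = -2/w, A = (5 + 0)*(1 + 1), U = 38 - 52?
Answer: -1936/117 ≈ -16.547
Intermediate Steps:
U = -14
A = 10 (A = 5*2 = 10)
q(w) = -2/(9*w) (q(w) = (-2/w)/9 = -2/(9*w))
q((-2 + 5) + A)*149 + U = -2/(9*((-2 + 5) + 10))*149 - 14 = -2/(9*(3 + 10))*149 - 14 = -2/9/13*149 - 14 = -2/9*1/13*149 - 14 = -2/117*149 - 14 = -298/117 - 14 = -1936/117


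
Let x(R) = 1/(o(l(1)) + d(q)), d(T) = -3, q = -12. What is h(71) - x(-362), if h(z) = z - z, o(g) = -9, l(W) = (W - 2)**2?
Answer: 1/12 ≈ 0.083333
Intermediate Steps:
l(W) = (-2 + W)**2
h(z) = 0
x(R) = -1/12 (x(R) = 1/(-9 - 3) = 1/(-12) = -1/12)
h(71) - x(-362) = 0 - 1*(-1/12) = 0 + 1/12 = 1/12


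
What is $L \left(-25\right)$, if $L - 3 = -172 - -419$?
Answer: $-6250$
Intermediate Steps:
$L = 250$ ($L = 3 - -247 = 3 + \left(-172 + 419\right) = 3 + 247 = 250$)
$L \left(-25\right) = 250 \left(-25\right) = -6250$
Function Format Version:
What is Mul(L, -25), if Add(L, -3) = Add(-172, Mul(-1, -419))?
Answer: -6250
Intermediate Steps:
L = 250 (L = Add(3, Add(-172, Mul(-1, -419))) = Add(3, Add(-172, 419)) = Add(3, 247) = 250)
Mul(L, -25) = Mul(250, -25) = -6250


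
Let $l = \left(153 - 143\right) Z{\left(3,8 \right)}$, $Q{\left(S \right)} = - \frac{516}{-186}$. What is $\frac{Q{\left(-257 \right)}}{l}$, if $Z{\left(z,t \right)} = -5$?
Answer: $- \frac{43}{775} \approx -0.055484$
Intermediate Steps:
$Q{\left(S \right)} = \frac{86}{31}$ ($Q{\left(S \right)} = \left(-516\right) \left(- \frac{1}{186}\right) = \frac{86}{31}$)
$l = -50$ ($l = \left(153 - 143\right) \left(-5\right) = 10 \left(-5\right) = -50$)
$\frac{Q{\left(-257 \right)}}{l} = \frac{86}{31 \left(-50\right)} = \frac{86}{31} \left(- \frac{1}{50}\right) = - \frac{43}{775}$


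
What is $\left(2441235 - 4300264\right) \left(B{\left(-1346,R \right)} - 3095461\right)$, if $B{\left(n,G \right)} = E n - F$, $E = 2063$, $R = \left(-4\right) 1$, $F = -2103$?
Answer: $10912790238524$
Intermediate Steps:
$R = -4$
$B{\left(n,G \right)} = 2103 + 2063 n$ ($B{\left(n,G \right)} = 2063 n - -2103 = 2063 n + 2103 = 2103 + 2063 n$)
$\left(2441235 - 4300264\right) \left(B{\left(-1346,R \right)} - 3095461\right) = \left(2441235 - 4300264\right) \left(\left(2103 + 2063 \left(-1346\right)\right) - 3095461\right) = - 1859029 \left(\left(2103 - 2776798\right) - 3095461\right) = - 1859029 \left(-2774695 - 3095461\right) = \left(-1859029\right) \left(-5870156\right) = 10912790238524$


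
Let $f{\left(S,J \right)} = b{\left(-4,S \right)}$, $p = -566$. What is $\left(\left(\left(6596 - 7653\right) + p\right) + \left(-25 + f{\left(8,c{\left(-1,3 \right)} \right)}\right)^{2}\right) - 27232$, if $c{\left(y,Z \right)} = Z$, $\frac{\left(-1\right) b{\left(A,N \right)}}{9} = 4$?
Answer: $-25134$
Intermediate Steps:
$b{\left(A,N \right)} = -36$ ($b{\left(A,N \right)} = \left(-9\right) 4 = -36$)
$f{\left(S,J \right)} = -36$
$\left(\left(\left(6596 - 7653\right) + p\right) + \left(-25 + f{\left(8,c{\left(-1,3 \right)} \right)}\right)^{2}\right) - 27232 = \left(\left(\left(6596 - 7653\right) - 566\right) + \left(-25 - 36\right)^{2}\right) - 27232 = \left(\left(-1057 - 566\right) + \left(-61\right)^{2}\right) - 27232 = \left(-1623 + 3721\right) - 27232 = 2098 - 27232 = -25134$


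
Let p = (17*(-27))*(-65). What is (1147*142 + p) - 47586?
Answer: 145123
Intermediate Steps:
p = 29835 (p = -459*(-65) = 29835)
(1147*142 + p) - 47586 = (1147*142 + 29835) - 47586 = (162874 + 29835) - 47586 = 192709 - 47586 = 145123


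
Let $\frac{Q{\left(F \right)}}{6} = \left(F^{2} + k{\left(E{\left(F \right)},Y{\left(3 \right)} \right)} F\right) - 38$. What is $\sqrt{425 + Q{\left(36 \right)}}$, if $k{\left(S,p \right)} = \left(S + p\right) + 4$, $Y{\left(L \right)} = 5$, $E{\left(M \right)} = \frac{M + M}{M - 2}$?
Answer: $\frac{\sqrt{2998205}}{17} \approx 101.85$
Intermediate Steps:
$E{\left(M \right)} = \frac{2 M}{-2 + M}$
$k{\left(S,p \right)} = 4 + S + p$
$Q{\left(F \right)} = -228 + 6 F^{2} + 6 F \left(9 + \frac{2 F}{-2 + F}\right)$ ($Q{\left(F \right)} = 6 \left(\left(F^{2} + \left(4 + \frac{2 F}{-2 + F} + 5\right) F\right) - 38\right) = 6 \left(\left(F^{2} + \left(9 + \frac{2 F}{-2 + F}\right) F\right) - 38\right) = 6 \left(\left(F^{2} + F \left(9 + \frac{2 F}{-2 + F}\right)\right) - 38\right) = 6 \left(-38 + F^{2} + F \left(9 + \frac{2 F}{-2 + F}\right)\right) = -228 + 6 F^{2} + 6 F \left(9 + \frac{2 F}{-2 + F}\right)$)
$\sqrt{425 + Q{\left(36 \right)}} = \sqrt{425 + \frac{6 \left(76 + 36^{3} - 2016 + 9 \cdot 36^{2}\right)}{-2 + 36}} = \sqrt{425 + \frac{6 \left(76 + 46656 - 2016 + 9 \cdot 1296\right)}{34}} = \sqrt{425 + 6 \cdot \frac{1}{34} \left(76 + 46656 - 2016 + 11664\right)} = \sqrt{425 + 6 \cdot \frac{1}{34} \cdot 56380} = \sqrt{425 + \frac{169140}{17}} = \sqrt{\frac{176365}{17}} = \frac{\sqrt{2998205}}{17}$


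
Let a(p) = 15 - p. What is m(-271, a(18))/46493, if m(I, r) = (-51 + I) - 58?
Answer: -20/2447 ≈ -0.0081733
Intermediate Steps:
m(I, r) = -109 + I
m(-271, a(18))/46493 = (-109 - 271)/46493 = -380*1/46493 = -20/2447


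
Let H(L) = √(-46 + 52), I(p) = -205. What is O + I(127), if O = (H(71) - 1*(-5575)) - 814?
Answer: 4556 + √6 ≈ 4558.5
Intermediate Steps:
H(L) = √6
O = 4761 + √6 (O = (√6 - 1*(-5575)) - 814 = (√6 + 5575) - 814 = (5575 + √6) - 814 = 4761 + √6 ≈ 4763.5)
O + I(127) = (4761 + √6) - 205 = 4556 + √6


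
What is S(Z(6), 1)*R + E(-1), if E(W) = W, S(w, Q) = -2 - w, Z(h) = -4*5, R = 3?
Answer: 53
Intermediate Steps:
Z(h) = -20
S(Z(6), 1)*R + E(-1) = (-2 - 1*(-20))*3 - 1 = (-2 + 20)*3 - 1 = 18*3 - 1 = 54 - 1 = 53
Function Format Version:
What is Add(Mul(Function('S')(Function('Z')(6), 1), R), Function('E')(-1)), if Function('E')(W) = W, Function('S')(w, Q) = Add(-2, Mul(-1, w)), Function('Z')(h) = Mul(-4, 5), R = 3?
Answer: 53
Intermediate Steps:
Function('Z')(h) = -20
Add(Mul(Function('S')(Function('Z')(6), 1), R), Function('E')(-1)) = Add(Mul(Add(-2, Mul(-1, -20)), 3), -1) = Add(Mul(Add(-2, 20), 3), -1) = Add(Mul(18, 3), -1) = Add(54, -1) = 53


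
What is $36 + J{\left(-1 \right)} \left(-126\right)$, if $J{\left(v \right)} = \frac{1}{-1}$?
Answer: $162$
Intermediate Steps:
$J{\left(v \right)} = -1$
$36 + J{\left(-1 \right)} \left(-126\right) = 36 - -126 = 36 + 126 = 162$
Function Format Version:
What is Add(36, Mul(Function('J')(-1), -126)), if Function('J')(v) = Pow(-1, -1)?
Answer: 162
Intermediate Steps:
Function('J')(v) = -1
Add(36, Mul(Function('J')(-1), -126)) = Add(36, Mul(-1, -126)) = Add(36, 126) = 162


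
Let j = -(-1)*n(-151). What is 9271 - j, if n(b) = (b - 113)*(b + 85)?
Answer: -8153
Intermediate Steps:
n(b) = (-113 + b)*(85 + b)
j = 17424 (j = -(-1)*(-9605 + (-151)**2 - 28*(-151)) = -(-1)*(-9605 + 22801 + 4228) = -(-1)*17424 = -1*(-17424) = 17424)
9271 - j = 9271 - 1*17424 = 9271 - 17424 = -8153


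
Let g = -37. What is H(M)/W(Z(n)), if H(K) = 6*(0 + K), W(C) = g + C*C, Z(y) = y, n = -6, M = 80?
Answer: -480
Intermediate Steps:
W(C) = -37 + C² (W(C) = -37 + C*C = -37 + C²)
H(K) = 6*K
H(M)/W(Z(n)) = (6*80)/(-37 + (-6)²) = 480/(-37 + 36) = 480/(-1) = 480*(-1) = -480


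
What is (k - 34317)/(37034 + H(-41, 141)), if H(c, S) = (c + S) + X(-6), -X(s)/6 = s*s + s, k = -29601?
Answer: -3551/2053 ≈ -1.7297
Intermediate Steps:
X(s) = -6*s - 6*s² (X(s) = -6*(s*s + s) = -6*(s² + s) = -6*(s + s²) = -6*s - 6*s²)
H(c, S) = -180 + S + c (H(c, S) = (c + S) - 6*(-6)*(1 - 6) = (S + c) - 6*(-6)*(-5) = (S + c) - 180 = -180 + S + c)
(k - 34317)/(37034 + H(-41, 141)) = (-29601 - 34317)/(37034 + (-180 + 141 - 41)) = -63918/(37034 - 80) = -63918/36954 = -63918*1/36954 = -3551/2053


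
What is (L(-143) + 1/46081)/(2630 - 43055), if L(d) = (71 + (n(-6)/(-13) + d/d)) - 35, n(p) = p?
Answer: -4488292/4843343505 ≈ -0.00092669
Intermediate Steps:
L(d) = 487/13 (L(d) = (71 + (-6/(-13) + d/d)) - 35 = (71 + (-6*(-1/13) + 1)) - 35 = (71 + (6/13 + 1)) - 35 = (71 + 19/13) - 35 = 942/13 - 35 = 487/13)
(L(-143) + 1/46081)/(2630 - 43055) = (487/13 + 1/46081)/(2630 - 43055) = (487/13 + 1/46081)/(-40425) = (22441460/599053)*(-1/40425) = -4488292/4843343505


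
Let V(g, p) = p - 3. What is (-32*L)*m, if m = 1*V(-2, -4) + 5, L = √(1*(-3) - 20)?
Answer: 64*I*√23 ≈ 306.93*I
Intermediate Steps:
V(g, p) = -3 + p
L = I*√23 (L = √(-3 - 20) = √(-23) = I*√23 ≈ 4.7958*I)
m = -2 (m = 1*(-3 - 4) + 5 = 1*(-7) + 5 = -7 + 5 = -2)
(-32*L)*m = -32*I*√23*(-2) = 64*I*√23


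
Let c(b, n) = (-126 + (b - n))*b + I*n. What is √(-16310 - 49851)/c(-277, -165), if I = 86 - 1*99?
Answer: I*√66161/68071 ≈ 0.0037787*I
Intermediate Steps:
I = -13 (I = 86 - 99 = -13)
c(b, n) = -13*n + b*(-126 + b - n) (c(b, n) = (-126 + (b - n))*b - 13*n = (-126 + b - n)*b - 13*n = b*(-126 + b - n) - 13*n = -13*n + b*(-126 + b - n))
√(-16310 - 49851)/c(-277, -165) = √(-16310 - 49851)/((-277)² - 126*(-277) - 13*(-165) - 1*(-277)*(-165)) = √(-66161)/(76729 + 34902 + 2145 - 45705) = (I*√66161)/68071 = (I*√66161)*(1/68071) = I*√66161/68071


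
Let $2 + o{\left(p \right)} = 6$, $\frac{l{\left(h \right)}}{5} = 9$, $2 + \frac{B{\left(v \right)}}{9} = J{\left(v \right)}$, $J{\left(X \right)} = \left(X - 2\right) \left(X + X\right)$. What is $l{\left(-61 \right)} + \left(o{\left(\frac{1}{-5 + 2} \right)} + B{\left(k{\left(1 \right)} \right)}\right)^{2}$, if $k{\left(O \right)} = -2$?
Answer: $16945$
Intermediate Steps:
$J{\left(X \right)} = 2 X \left(-2 + X\right)$ ($J{\left(X \right)} = \left(-2 + X\right) 2 X = 2 X \left(-2 + X\right)$)
$B{\left(v \right)} = -18 + 18 v \left(-2 + v\right)$ ($B{\left(v \right)} = -18 + 9 \cdot 2 v \left(-2 + v\right) = -18 + 18 v \left(-2 + v\right)$)
$l{\left(h \right)} = 45$ ($l{\left(h \right)} = 5 \cdot 9 = 45$)
$o{\left(p \right)} = 4$ ($o{\left(p \right)} = -2 + 6 = 4$)
$l{\left(-61 \right)} + \left(o{\left(\frac{1}{-5 + 2} \right)} + B{\left(k{\left(1 \right)} \right)}\right)^{2} = 45 + \left(4 - \left(18 + 36 \left(-2 - 2\right)\right)\right)^{2} = 45 + \left(4 - \left(18 + 36 \left(-4\right)\right)\right)^{2} = 45 + \left(4 + \left(-18 + 144\right)\right)^{2} = 45 + \left(4 + 126\right)^{2} = 45 + 130^{2} = 45 + 16900 = 16945$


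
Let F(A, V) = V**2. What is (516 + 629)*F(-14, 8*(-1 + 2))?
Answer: 73280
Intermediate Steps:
(516 + 629)*F(-14, 8*(-1 + 2)) = (516 + 629)*(8*(-1 + 2))**2 = 1145*(8*1)**2 = 1145*8**2 = 1145*64 = 73280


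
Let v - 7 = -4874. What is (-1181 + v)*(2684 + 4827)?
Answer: -45426528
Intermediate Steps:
v = -4867 (v = 7 - 4874 = -4867)
(-1181 + v)*(2684 + 4827) = (-1181 - 4867)*(2684 + 4827) = -6048*7511 = -45426528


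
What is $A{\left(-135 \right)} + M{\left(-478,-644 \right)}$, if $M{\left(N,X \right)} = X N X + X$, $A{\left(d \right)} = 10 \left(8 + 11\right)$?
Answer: $-198244262$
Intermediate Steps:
$A{\left(d \right)} = 190$ ($A{\left(d \right)} = 10 \cdot 19 = 190$)
$M{\left(N,X \right)} = X + N X^{2}$ ($M{\left(N,X \right)} = N X X + X = N X^{2} + X = X + N X^{2}$)
$A{\left(-135 \right)} + M{\left(-478,-644 \right)} = 190 - 644 \left(1 - -307832\right) = 190 - 644 \left(1 + 307832\right) = 190 - 198244452 = -198244262$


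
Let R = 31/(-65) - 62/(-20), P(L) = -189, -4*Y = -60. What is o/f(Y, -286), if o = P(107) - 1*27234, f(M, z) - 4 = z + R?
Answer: 3564990/36319 ≈ 98.158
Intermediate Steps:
Y = 15 (Y = -¼*(-60) = 15)
R = 341/130 (R = 31*(-1/65) - 62*(-1/20) = -31/65 + 31/10 = 341/130 ≈ 2.6231)
f(M, z) = 861/130 + z (f(M, z) = 4 + (z + 341/130) = 4 + (341/130 + z) = 861/130 + z)
o = -27423 (o = -189 - 1*27234 = -189 - 27234 = -27423)
o/f(Y, -286) = -27423/(861/130 - 286) = -27423/(-36319/130) = -27423*(-130/36319) = 3564990/36319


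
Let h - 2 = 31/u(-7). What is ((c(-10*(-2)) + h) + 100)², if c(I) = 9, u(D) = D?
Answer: 556516/49 ≈ 11357.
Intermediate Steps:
h = -17/7 (h = 2 + 31/(-7) = 2 + 31*(-⅐) = 2 - 31/7 = -17/7 ≈ -2.4286)
((c(-10*(-2)) + h) + 100)² = ((9 - 17/7) + 100)² = (46/7 + 100)² = (746/7)² = 556516/49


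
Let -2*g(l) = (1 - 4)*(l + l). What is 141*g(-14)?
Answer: -5922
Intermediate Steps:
g(l) = 3*l (g(l) = -(1 - 4)*(l + l)/2 = -(-3)*2*l/2 = -(-3)*l = 3*l)
141*g(-14) = 141*(3*(-14)) = 141*(-42) = -5922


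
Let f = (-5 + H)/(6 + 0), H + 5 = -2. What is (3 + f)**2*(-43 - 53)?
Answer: -96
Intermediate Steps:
H = -7 (H = -5 - 2 = -7)
f = -2 (f = (-5 - 7)/(6 + 0) = -12/6 = -12*1/6 = -2)
(3 + f)**2*(-43 - 53) = (3 - 2)**2*(-43 - 53) = 1**2*(-96) = 1*(-96) = -96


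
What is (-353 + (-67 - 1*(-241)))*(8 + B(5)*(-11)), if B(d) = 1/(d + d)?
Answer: -12351/10 ≈ -1235.1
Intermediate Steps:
B(d) = 1/(2*d)
(-353 + (-67 - 1*(-241)))*(8 + B(5)*(-11)) = (-353 + (-67 - 1*(-241)))*(8 + ((½)/5)*(-11)) = (-353 + (-67 + 241))*(8 + ((½)*(⅕))*(-11)) = (-353 + 174)*(8 + (⅒)*(-11)) = -179*(8 - 11/10) = -179*69/10 = -12351/10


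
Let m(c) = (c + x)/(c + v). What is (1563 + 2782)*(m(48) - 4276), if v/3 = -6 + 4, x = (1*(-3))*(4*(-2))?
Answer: -130002400/7 ≈ -1.8572e+7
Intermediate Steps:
x = 24 (x = -3*(-8) = 24)
v = -6 (v = 3*(-6 + 4) = 3*(-2) = -6)
m(c) = (24 + c)/(-6 + c) (m(c) = (c + 24)/(c - 6) = (24 + c)/(-6 + c))
(1563 + 2782)*(m(48) - 4276) = (1563 + 2782)*((24 + 48)/(-6 + 48) - 4276) = 4345*(72/42 - 4276) = 4345*((1/42)*72 - 4276) = 4345*(12/7 - 4276) = 4345*(-29920/7) = -130002400/7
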